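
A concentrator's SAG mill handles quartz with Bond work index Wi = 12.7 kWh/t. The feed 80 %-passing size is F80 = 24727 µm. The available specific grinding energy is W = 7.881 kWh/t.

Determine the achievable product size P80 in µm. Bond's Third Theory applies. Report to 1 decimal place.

W = 10 Wi (P80^-0.5 − F80^-0.5)
⇒ 1/√P80 = W/(10·Wi) + 1/√F80
  = 7.8810/(10·12.7) + 1/√24727 = 0.062055 + 0.006359 = 0.068414
P80 = (1/0.068414)² = 14.6168² = 213.65 µm

P80 = 213.7 µm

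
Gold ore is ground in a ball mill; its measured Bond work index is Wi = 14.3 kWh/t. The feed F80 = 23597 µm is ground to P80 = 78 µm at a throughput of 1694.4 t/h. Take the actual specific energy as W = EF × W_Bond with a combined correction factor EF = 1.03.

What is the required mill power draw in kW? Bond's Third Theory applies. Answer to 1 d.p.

P = 26633.4 kW

W = 10·Wi·(P80^(-½) − F80^(-½))
W = 10·14.3·(1/√78 − 1/√23597) = 10·14.3·(0.106718) = 15.2607 kWh/t
Apply correction: 15.2607 × 1.03 = 15.7185 kWh/t
P_mill = W·ṁ = 15.7185·1694.4 = 26633.4 kW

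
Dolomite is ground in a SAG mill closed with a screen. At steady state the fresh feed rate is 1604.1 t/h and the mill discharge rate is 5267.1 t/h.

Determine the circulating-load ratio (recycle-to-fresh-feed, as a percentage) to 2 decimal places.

M = F + R at steady state, so:
R = M − F = 5267.1 − 1604.1 = 3663.0 t/h
CL = 100·R/F = 100·3663.0/1604.1 = 228.35 %

CL = 228.35 %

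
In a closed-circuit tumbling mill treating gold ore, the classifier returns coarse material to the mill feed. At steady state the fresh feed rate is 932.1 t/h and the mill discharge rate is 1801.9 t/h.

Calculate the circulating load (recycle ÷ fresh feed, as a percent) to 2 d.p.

Discharge = new feed + return, hence
R = M − F = 1801.9 − 932.1 = 869.8 t/h
CL = 100·R/F = 100·869.8/932.1 = 93.32 %

CL = 93.32 %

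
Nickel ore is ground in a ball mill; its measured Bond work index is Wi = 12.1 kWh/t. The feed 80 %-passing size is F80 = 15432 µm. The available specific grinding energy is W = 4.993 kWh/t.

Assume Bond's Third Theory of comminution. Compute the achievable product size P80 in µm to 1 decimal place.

W = 10 Wi (1/√P80 − 1/√F80)  [Bond]
P80^(−½) = W/(10 Wi) + F80^(−½)
  = 4.9930/(10·12.1) + 1/√15432 = 0.041264 + 0.008050 = 0.049314
P80 = (1/0.049314)² = 20.2781² = 411.20 µm

P80 = 411.2 µm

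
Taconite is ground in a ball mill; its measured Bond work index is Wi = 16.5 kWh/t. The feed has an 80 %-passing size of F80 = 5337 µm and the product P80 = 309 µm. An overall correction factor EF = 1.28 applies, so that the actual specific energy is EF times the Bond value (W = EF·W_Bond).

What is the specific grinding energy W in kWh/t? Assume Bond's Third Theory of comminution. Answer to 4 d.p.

W = 10 Wi (1/√P80 − 1/√F80)  [Bond]
1/√309 = 0.056888;  1/√5337 = 0.013688
W = 10·16.5·(0.056888 − 0.013688) = 7.1279 kWh/t
Apply correction: 7.1279 × 1.28 = 9.1238 kWh/t

W = 9.1238 kWh/t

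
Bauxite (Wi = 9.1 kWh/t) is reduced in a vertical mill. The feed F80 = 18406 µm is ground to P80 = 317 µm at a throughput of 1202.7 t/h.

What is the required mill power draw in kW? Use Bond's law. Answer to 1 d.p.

P = 5340.4 kW

W = 10·Wi·[P80^(−½) − F80^(−½)]
W = 10·9.1·(1/√317 − 1/√18406) = 10·9.1·(0.048795) = 4.4403 kWh/t
P = W·T = 4.4403·1202.7 = 5340.4 kW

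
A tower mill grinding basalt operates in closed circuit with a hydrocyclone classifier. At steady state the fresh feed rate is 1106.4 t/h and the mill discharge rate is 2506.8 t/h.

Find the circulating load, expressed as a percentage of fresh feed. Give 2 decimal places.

CL = 126.57 %

M = F + R at steady state, so:
R = M − F = 2506.8 − 1106.4 = 1400.4 t/h
CL = 100·R/F = 100·1400.4/1106.4 = 126.57 %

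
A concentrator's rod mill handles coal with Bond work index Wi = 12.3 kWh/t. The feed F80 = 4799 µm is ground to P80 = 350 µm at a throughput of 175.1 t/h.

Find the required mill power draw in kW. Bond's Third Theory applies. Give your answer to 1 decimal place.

P = 840.3 kW

W_Bond = 10·Wi·(1/√P₈₀ − 1/√F₈₀)
W = 10·12.3·(1/√350 − 1/√4799) = 10·12.3·(0.039017) = 4.7991 kWh/t
P_mill = W·ṁ = 4.7991·175.1 = 840.3 kW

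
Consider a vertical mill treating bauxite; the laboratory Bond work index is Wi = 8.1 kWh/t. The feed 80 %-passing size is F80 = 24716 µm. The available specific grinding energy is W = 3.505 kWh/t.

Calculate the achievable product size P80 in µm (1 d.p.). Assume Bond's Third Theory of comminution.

W_Bond = 10·Wi·(1/√P₈₀ − 1/√F₈₀)
⇒ 1/√P80 = W/(10·Wi) + 1/√F80
  = 3.5050/(10·8.1) + 1/√24716 = 0.043272 + 0.006361 = 0.049632
P80 = (1/0.049632)² = 20.1481² = 405.95 µm

P80 = 405.9 µm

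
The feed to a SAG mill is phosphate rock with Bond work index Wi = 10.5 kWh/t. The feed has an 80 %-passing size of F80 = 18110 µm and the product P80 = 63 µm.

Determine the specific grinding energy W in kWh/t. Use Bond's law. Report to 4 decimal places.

W = 10 Wi (1/√P80 − 1/√F80)  [Bond]
1/√63 = 0.125988;  1/√18110 = 0.007431
W = 10·10.5·(0.125988 − 0.007431) = 12.4485 kWh/t

W = 12.4485 kWh/t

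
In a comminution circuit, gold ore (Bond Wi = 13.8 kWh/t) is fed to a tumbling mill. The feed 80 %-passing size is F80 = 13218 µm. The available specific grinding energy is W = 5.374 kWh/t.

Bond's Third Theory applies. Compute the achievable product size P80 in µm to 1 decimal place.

W = 10 Wi (P80^-0.5 − F80^-0.5)
⇒ 1/√P80 = W/(10·Wi) + 1/√F80
  = 5.3740/(10·13.8) + 1/√13218 = 0.038942 + 0.008698 = 0.047640
P80 = (1/0.047640)² = 20.9908² = 440.61 µm

P80 = 440.6 µm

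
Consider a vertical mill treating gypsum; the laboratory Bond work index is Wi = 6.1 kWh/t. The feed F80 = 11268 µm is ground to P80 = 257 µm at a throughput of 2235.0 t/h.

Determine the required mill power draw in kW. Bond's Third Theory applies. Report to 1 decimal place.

W = 10 Wi / √P80 − 10 Wi / √F80
W = 10·6.1·(1/√257 − 1/√11268) = 10·6.1·(0.052958) = 3.2304 kWh/t
P = W·T = 3.2304·2235.0 = 7220.0 kW

P = 7220.0 kW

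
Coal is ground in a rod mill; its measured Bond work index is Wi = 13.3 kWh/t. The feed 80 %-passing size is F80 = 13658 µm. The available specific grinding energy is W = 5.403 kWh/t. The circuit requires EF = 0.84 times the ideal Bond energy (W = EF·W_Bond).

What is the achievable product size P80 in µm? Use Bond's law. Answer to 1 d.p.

Bond: W = 10·Wi·(1/√P80 − 1/√F80)
W_Bond = W / EF = 5.403 / 0.84 = 6.4321 kWh/t
⇒ 1/√P80 = W_Bond/(10 Wi) + 1/√F80
  = 6.4321/(10·13.3) + 1/√13658 = 0.048362 + 0.008557 = 0.056919
P80 = (1/0.056919)² = 17.5689² = 308.67 µm

P80 = 308.7 µm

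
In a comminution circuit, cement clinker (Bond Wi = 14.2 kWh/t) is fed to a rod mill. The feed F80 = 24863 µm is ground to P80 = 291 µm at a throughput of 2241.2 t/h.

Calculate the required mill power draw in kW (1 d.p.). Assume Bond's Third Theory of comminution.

Bond: W = 10·Wi·(1/√P80 − 1/√F80)
W = 10·14.2·(1/√291 − 1/√24863) = 10·14.2·(0.052279) = 7.4236 kWh/t
Power = W × throughput = 7.4236 kWh/t × 2241.2 t/h = 16637.8 kW

P = 16637.8 kW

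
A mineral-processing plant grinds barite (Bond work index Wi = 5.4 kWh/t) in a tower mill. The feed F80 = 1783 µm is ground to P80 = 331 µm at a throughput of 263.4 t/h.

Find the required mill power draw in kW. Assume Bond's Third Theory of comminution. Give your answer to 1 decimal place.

W = 10 Wi (1/√P80 − 1/√F80)  [Bond]
W = 10·5.4·(1/√331 − 1/√1783) = 10·5.4·(0.031283) = 1.6893 kWh/t
P_mill = W·ṁ = 1.6893·263.4 = 445.0 kW

P = 445.0 kW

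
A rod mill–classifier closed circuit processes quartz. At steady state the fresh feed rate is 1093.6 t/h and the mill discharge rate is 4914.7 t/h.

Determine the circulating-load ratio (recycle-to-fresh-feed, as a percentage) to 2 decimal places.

Mill node: discharge = fresh + recycle.
R = M − F = 4914.7 − 1093.6 = 3821.1 t/h
CL = 100·R/F = 100·3821.1/1093.6 = 349.41 %

CL = 349.41 %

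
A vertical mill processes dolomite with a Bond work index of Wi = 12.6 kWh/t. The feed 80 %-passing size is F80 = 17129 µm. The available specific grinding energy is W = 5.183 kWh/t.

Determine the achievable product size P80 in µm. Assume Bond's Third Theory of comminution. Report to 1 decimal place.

P80 = 420.3 µm

Bond: W = 10·Wi·(1/√P80 − 1/√F80)
P80^-0.5 = F80^-0.5 + W/(10 Wi)
  = 5.1830/(10·12.6) + 1/√17129 = 0.041135 + 0.007641 = 0.048776
P80 = (1/0.048776)² = 20.5020² = 420.33 µm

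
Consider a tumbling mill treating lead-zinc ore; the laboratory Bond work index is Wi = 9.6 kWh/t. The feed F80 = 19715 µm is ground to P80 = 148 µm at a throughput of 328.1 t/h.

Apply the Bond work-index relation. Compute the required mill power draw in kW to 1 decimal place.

W = 10·Wi·[P80^(−½) − F80^(−½)]
W = 10·9.6·(1/√148 − 1/√19715) = 10·9.6·(0.075077) = 7.2074 kWh/t
Mill draw = 7.2074 × 328.1 = 2364.8 kW

P = 2364.8 kW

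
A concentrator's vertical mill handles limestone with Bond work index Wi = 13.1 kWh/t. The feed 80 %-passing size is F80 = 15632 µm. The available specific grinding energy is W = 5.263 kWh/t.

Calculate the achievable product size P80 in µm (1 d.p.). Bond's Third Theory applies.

W = 10·Wi·(P80^(-½) − F80^(-½))
⇒ 1/√P80 = W/(10 Wi) + 1/√F80
  = 5.2630/(10·13.1) + 1/√15632 = 0.040176 + 0.007998 = 0.048174
P80 = (1/0.048174)² = 20.7582² = 430.90 µm

P80 = 430.9 µm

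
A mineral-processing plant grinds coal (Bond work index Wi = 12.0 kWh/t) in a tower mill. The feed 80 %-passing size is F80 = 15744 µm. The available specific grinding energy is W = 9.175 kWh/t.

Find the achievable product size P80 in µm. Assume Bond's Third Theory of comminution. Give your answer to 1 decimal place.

P80 = 140.3 µm

Bond: W = 10·Wi·(1/√P80 − 1/√F80)
P80^(−½) = W/(10 Wi) + F80^(−½)
  = 9.1750/(10·12.0) + 1/√15744 = 0.076458 + 0.007970 = 0.084428
P80 = (1/0.084428)² = 11.8444² = 140.29 µm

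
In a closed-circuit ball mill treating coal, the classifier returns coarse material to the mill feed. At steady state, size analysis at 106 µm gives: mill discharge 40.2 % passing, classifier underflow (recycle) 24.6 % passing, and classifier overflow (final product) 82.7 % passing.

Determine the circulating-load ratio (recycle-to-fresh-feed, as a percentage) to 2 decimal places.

Balance %-passing 106 µm (r = R/F):
r = (o − d)/(d − u)
r = (82.7 − 40.2)/(40.2 − 24.6) = 42.5/15.6 = 2.7244
CL = 100·r = 272.44 %

CL = 272.44 %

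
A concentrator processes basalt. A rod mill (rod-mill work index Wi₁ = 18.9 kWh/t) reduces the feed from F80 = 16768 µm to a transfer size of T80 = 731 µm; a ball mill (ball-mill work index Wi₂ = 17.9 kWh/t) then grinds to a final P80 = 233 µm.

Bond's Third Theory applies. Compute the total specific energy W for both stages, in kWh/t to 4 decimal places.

W = 10.6370 kWh/t

W = 10·Wi·(P80^(-½) − F80^(-½))
Stage 1 (16768→731 µm, Wi₁=18.9): W₁ = 10·18.9·(0.036986 − 0.007723) = 5.5309 kWh/t
Stage 2 (731→233 µm, Wi₂=17.9): W₂ = 10·17.9·(0.065512 − 0.036986) = 5.1061 kWh/t
W = W₁ + W₂ = 5.5309 + 5.1061 = 10.6370 kWh/t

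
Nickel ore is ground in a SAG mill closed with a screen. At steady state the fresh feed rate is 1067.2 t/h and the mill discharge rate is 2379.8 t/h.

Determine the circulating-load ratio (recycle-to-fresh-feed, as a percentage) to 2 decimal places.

CL = 122.99 %

M = F + R at steady state, so:
R = M − F = 2379.8 − 1067.2 = 1312.6 t/h
CL = 100·R/F = 100·1312.6/1067.2 = 122.99 %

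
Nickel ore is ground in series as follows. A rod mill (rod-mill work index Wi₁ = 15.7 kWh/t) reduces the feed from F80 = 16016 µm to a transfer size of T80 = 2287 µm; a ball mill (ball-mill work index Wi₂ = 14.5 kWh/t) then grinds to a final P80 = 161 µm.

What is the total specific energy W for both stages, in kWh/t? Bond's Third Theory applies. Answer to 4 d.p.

W = 10·Wi·(P80^(-½) − F80^(-½))
Stage 1 (16016→2287 µm, Wi₁=15.7): W₁ = 10·15.7·(0.020911 − 0.007902) = 2.0424 kWh/t
Stage 2 (2287→161 µm, Wi₂=14.5): W₂ = 10·14.5·(0.078811 − 0.020911) = 8.3956 kWh/t
W = W₁ + W₂ = 2.0424 + 8.3956 = 10.4380 kWh/t

W = 10.4380 kWh/t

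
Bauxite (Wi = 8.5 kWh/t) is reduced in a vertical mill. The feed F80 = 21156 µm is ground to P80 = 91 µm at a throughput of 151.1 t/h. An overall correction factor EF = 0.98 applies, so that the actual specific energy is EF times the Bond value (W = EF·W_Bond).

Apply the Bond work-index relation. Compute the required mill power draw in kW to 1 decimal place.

P = 1232.9 kW

W = 10 Wi (P80^-0.5 − F80^-0.5)
W = 10·8.5·(1/√91 − 1/√21156) = 10·8.5·(0.097953) = 8.3260 kWh/t
Corrected W = EF·W_Bond = 0.98·8.3260 = 8.1595 kWh/t
P_mill = W·ṁ = 8.1595·151.1 = 1232.9 kW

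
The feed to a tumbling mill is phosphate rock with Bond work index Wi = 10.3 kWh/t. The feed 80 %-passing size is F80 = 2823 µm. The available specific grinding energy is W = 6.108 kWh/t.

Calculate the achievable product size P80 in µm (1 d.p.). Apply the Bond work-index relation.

P80 = 163.9 µm

W = 10 Wi (P80^-0.5 − F80^-0.5)
⇒ 1/√P80 = W/(10 Wi) + 1/√F80
  = 6.1080/(10·10.3) + 1/√2823 = 0.059301 + 0.018821 = 0.078122
P80 = (1/0.078122)² = 12.8005² = 163.85 µm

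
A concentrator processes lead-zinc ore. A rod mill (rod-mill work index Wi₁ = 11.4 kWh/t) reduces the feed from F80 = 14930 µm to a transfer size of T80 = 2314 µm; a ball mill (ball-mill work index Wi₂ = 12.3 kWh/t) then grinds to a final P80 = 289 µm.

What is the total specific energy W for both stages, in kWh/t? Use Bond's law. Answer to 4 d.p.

W = 6.1152 kWh/t

W_Bond = 10·Wi·(1/√P₈₀ − 1/√F₈₀)
Stage 1 (14930→2314 µm, Wi₁=11.4): W₁ = 10·11.4·(0.020788 − 0.008184) = 1.4369 kWh/t
Stage 2 (2314→289 µm, Wi₂=12.3): W₂ = 10·12.3·(0.058824 − 0.020788) = 4.6783 kWh/t
W = W₁ + W₂ = 1.4369 + 4.6783 = 6.1152 kWh/t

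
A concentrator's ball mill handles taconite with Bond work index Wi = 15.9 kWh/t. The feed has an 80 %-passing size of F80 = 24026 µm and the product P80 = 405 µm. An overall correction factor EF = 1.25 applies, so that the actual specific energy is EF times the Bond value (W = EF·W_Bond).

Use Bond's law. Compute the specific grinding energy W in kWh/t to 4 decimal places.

W = 8.5937 kWh/t

W = 10 Wi / √P80 − 10 Wi / √F80
1/√405 = 0.049690;  1/√24026 = 0.006451
W = 10·15.9·(0.049690 − 0.006451) = 6.8750 kWh/t
W_actual = 1.25 × 6.8750 = 8.5937 kWh/t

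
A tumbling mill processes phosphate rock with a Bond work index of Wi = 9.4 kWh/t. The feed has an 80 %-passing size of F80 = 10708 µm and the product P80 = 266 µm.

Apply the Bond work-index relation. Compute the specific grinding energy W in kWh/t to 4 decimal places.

W = 4.8551 kWh/t

Bond: W = 10·Wi·(1/√P80 − 1/√F80)
1/√266 = 0.061314;  1/√10708 = 0.009664
W = 10·9.4·(0.061314 − 0.009664) = 4.8551 kWh/t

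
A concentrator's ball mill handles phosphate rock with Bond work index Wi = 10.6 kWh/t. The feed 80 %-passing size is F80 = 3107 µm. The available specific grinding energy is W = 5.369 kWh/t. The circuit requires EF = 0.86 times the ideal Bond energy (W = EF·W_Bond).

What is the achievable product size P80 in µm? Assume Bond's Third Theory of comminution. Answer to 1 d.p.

P80 = 169.4 µm

W = 10 Wi (1/√P80 − 1/√F80)  [Bond]
W_Bond = W / EF = 5.369 / 0.86 = 6.2430 kWh/t
1/√P80 = 1/√F80 + W_Bond/(10·Wi)
  = 6.2430/(10·10.6) + 1/√3107 = 0.058896 + 0.017940 = 0.076837
P80 = (1/0.076837)² = 13.0146² = 169.38 µm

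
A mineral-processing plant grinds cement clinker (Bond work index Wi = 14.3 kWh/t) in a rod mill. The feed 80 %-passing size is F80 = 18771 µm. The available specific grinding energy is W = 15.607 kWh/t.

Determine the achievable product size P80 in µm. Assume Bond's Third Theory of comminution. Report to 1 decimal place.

P80 = 73.8 µm

Bond:  W = 10 Wi (1/√P − 1/√F)
P80^(−½) = W/(10 Wi) + F80^(−½)
  = 15.6070/(10·14.3) + 1/√18771 = 0.109140 + 0.007299 = 0.116439
P80 = (1/0.116439)² = 8.5882² = 73.76 µm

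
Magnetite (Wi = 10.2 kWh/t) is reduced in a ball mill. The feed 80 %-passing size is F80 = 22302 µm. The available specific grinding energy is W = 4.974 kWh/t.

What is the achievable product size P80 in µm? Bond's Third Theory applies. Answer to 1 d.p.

P80 = 325.1 µm

W = 10 Wi (1/√P80 − 1/√F80)  [Bond]
⇒ 1/√P80 = W/(10·Wi) + 1/√F80
  = 4.9740/(10·10.2) + 1/√22302 = 0.048765 + 0.006696 = 0.055461
P80 = (1/0.055461)² = 18.0307² = 325.11 µm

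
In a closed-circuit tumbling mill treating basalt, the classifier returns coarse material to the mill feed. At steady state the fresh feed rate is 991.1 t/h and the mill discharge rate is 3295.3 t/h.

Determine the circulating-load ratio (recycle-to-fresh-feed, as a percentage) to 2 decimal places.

CL = 232.49 %

Steady state: M = F + R.
R = M − F = 3295.3 − 991.1 = 2304.2 t/h
CL = 100·R/F = 100·2304.2/991.1 = 232.49 %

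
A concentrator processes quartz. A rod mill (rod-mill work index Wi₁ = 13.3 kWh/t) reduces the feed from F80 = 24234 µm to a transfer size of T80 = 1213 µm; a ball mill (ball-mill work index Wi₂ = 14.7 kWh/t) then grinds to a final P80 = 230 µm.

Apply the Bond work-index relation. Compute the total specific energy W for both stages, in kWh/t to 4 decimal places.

Bond: W = 10·Wi·(1/√P80 − 1/√F80)
Stage 1 (24234→1213 µm, Wi₁=13.3): W₁ = 10·13.3·(0.028712 − 0.006424) = 2.9644 kWh/t
Stage 2 (1213→230 µm, Wi₂=14.7): W₂ = 10·14.7·(0.065938 − 0.028712) = 5.4722 kWh/t
W = W₁ + W₂ = 2.9644 + 5.4722 = 8.4366 kWh/t

W = 8.4366 kWh/t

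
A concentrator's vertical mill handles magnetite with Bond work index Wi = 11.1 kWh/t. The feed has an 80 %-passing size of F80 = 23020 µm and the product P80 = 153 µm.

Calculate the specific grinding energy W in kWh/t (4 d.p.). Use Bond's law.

W = 8.2422 kWh/t

W = 10·Wi·(P80^(-½) − F80^(-½))
1/√153 = 0.080845;  1/√23020 = 0.006591
W = 10·11.1·(0.080845 − 0.006591) = 8.2422 kWh/t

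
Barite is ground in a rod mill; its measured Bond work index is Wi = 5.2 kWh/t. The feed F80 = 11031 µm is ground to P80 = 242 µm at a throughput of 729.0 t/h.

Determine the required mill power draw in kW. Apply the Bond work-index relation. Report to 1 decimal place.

W = 10 Wi / √P80 − 10 Wi / √F80
W = 10·5.2·(1/√242 − 1/√11031) = 10·5.2·(0.054761) = 2.8476 kWh/t
P = W·T = 2.8476·729.0 = 2075.9 kW

P = 2075.9 kW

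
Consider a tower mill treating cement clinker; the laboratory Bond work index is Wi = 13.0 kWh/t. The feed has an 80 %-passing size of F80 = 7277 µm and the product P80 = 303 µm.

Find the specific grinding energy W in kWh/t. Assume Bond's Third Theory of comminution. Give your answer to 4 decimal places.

W = 5.9444 kWh/t

W = 10·Wi·[P80^(−½) − F80^(−½)]
1/√303 = 0.057448;  1/√7277 = 0.011723
W = 10·13.0·(0.057448 − 0.011723) = 5.9444 kWh/t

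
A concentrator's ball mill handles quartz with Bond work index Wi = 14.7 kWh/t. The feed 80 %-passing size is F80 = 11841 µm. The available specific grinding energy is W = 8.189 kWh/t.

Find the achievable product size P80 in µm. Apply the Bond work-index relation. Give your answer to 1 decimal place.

W = 10 Wi / √P80 − 10 Wi / √F80
1/√P80 = 1/√F80 + W/(10·Wi)
  = 8.1890/(10·14.7) + 1/√11841 = 0.055707 + 0.009190 = 0.064897
P80 = (1/0.064897)² = 15.4090² = 237.44 µm

P80 = 237.4 µm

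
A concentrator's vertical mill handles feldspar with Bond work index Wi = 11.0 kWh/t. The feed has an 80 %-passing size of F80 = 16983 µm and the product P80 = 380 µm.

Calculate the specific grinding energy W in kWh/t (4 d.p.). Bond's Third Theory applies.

W = 4.7988 kWh/t

W = 10 Wi (1/√P80 − 1/√F80)  [Bond]
1/√380 = 0.051299;  1/√16983 = 0.007673
W = 10·11.0·(0.051299 − 0.007673) = 4.7988 kWh/t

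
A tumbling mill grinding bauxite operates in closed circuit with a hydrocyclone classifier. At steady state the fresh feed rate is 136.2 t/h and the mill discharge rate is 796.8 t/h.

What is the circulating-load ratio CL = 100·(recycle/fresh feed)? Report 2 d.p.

Steady state: M = F + R.
R = M − F = 796.8 − 136.2 = 660.6 t/h
CL = 100·R/F = 100·660.6/136.2 = 485.02 %

CL = 485.02 %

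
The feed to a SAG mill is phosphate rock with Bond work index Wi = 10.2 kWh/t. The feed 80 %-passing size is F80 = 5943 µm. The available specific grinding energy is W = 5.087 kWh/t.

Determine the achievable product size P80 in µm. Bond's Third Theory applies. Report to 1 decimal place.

P80 = 253.2 µm

W_Bond = 10·Wi·(1/√P₈₀ − 1/√F₈₀)
P80^-0.5 = F80^-0.5 + W/(10 Wi)
  = 5.0870/(10·10.2) + 1/√5943 = 0.049873 + 0.012972 = 0.062844
P80 = (1/0.062844)² = 15.9124² = 253.20 µm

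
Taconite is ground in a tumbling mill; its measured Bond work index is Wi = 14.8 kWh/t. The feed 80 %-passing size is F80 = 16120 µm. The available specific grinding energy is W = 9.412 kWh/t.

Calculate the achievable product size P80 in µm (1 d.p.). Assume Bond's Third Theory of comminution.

P80 = 195.8 µm

W = 10 Wi (1/√P80 − 1/√F80)  [Bond]
⇒ 1/√P80 = W/(10·Wi) + 1/√F80
  = 9.4120/(10·14.8) + 1/√16120 = 0.063595 + 0.007876 = 0.071471
P80 = (1/0.071471)² = 13.9917² = 195.77 µm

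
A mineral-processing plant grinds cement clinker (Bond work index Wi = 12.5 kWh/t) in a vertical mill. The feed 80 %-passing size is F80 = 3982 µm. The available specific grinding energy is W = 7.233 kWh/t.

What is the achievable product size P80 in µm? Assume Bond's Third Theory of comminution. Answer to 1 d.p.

W = 10 Wi / √P80 − 10 Wi / √F80
P80^-0.5 = F80^-0.5 + W/(10 Wi)
  = 7.2330/(10·12.5) + 1/√3982 = 0.057864 + 0.015847 = 0.073711
P80 = (1/0.073711)² = 13.5665² = 184.05 µm

P80 = 184.0 µm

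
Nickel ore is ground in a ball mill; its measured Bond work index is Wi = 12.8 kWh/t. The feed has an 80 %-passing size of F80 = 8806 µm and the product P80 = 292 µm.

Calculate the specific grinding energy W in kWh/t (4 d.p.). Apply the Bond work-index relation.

Bond:  W = 10 Wi (1/√P − 1/√F)
1/√292 = 0.058521;  1/√8806 = 0.010656
W = 10·12.8·(0.058521 − 0.010656) = 6.1266 kWh/t

W = 6.1266 kWh/t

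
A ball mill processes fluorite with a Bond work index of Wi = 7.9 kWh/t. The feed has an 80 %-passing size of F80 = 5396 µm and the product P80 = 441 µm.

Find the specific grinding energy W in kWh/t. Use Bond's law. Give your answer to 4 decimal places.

W = 2.6865 kWh/t

W = 10·Wi·[P80^(−½) − F80^(−½)]
1/√441 = 0.047619;  1/√5396 = 0.013613
W = 10·7.9·(0.047619 − 0.013613) = 2.6865 kWh/t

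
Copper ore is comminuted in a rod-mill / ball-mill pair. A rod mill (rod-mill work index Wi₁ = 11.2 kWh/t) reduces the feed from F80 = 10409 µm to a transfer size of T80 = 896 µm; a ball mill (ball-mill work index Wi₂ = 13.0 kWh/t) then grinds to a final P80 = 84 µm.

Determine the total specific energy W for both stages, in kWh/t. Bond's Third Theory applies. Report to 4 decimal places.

Bond: W = 10·Wi·(1/√P80 − 1/√F80)
Stage 1 (10409→896 µm, Wi₁=11.2): W₁ = 10·11.2·(0.033408 − 0.009802) = 2.6439 kWh/t
Stage 2 (896→84 µm, Wi₂=13.0): W₂ = 10·13.0·(0.109109 − 0.033408) = 9.8412 kWh/t
W = W₁ + W₂ = 2.6439 + 9.8412 = 12.4850 kWh/t

W = 12.4850 kWh/t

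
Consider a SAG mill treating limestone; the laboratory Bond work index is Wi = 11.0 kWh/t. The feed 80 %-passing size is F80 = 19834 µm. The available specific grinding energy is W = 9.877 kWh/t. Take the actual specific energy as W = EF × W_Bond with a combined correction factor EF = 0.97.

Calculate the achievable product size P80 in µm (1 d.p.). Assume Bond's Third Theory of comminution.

P80 = 100.7 µm

W = 10·Wi·(P80^(-½) − F80^(-½))
W_Bond = W / EF = 9.877 / 0.97 = 10.1825 kWh/t
⇒ 1/√P80 = W_Bond/(10 Wi) + 1/√F80
  = 10.1825/(10·11.0) + 1/√19834 = 0.092568 + 0.007101 = 0.099669
P80 = (1/0.099669)² = 10.0333² = 100.67 µm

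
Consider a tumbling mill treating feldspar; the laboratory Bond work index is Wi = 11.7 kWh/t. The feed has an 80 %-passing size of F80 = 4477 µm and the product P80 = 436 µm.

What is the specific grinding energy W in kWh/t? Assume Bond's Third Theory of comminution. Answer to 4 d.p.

W = 3.8547 kWh/t

W = 10 Wi (P80^-0.5 − F80^-0.5)
1/√436 = 0.047891;  1/√4477 = 0.014945
W = 10·11.7·(0.047891 − 0.014945) = 3.8547 kWh/t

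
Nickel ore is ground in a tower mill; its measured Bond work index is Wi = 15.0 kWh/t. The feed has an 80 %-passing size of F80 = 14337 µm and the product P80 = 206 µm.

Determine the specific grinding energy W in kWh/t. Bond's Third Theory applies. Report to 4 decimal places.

W = 9.1983 kWh/t

Bond:  W = 10 Wi (1/√P − 1/√F)
1/√206 = 0.069673;  1/√14337 = 0.008352
W = 10·15.0·(0.069673 − 0.008352) = 9.1983 kWh/t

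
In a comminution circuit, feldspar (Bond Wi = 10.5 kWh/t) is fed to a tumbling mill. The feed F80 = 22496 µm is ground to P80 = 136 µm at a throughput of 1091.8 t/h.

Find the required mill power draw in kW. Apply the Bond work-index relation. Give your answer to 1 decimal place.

P = 9065.9 kW

W = 10 Wi (P80^-0.5 − F80^-0.5)
W = 10·10.5·(1/√136 − 1/√22496) = 10·10.5·(0.079082) = 8.3036 kWh/t
Power = W × throughput = 8.3036 kWh/t × 1091.8 t/h = 9065.9 kW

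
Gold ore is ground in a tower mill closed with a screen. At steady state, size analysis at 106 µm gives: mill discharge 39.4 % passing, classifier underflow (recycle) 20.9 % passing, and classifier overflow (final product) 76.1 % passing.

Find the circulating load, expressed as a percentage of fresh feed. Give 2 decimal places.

Mass balance on the −106 µm fraction:
(1+r)d = ru + o → r = (o−d)/(d−u)
r = (76.1 − 39.4)/(39.4 − 20.9) = 36.7/18.5 = 1.9838
CL = 100·r = 198.38 %

CL = 198.38 %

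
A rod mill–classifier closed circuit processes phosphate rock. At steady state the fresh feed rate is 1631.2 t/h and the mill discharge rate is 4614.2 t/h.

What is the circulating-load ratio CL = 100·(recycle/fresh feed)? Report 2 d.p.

CL = 182.87 %

Mill node: discharge = fresh + recycle.
R = M − F = 4614.2 − 1631.2 = 2983.0 t/h
CL = 100·R/F = 100·2983.0/1631.2 = 182.87 %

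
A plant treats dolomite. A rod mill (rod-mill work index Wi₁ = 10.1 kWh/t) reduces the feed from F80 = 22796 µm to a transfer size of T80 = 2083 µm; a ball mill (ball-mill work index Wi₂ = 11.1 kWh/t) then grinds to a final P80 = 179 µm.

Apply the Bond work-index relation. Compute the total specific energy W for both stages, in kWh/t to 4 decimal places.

W = 7.4085 kWh/t

Bond: W = 10·Wi·(1/√P80 − 1/√F80)
Stage 1 (22796→2083 µm, Wi₁=10.1): W₁ = 10·10.1·(0.021911 − 0.006623) = 1.5440 kWh/t
Stage 2 (2083→179 µm, Wi₂=11.1): W₂ = 10·11.1·(0.074744 − 0.021911) = 5.8644 kWh/t
W = W₁ + W₂ = 1.5440 + 5.8644 = 7.4085 kWh/t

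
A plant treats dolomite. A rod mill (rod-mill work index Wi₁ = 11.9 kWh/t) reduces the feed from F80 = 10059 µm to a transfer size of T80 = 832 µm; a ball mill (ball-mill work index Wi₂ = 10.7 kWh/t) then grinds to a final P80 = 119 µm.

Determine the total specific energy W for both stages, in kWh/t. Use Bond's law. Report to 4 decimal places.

W = 9.0382 kWh/t

W = 10·Wi·[P80^(−½) − F80^(−½)]
Stage 1 (10059→832 µm, Wi₁=11.9): W₁ = 10·11.9·(0.034669 − 0.009971) = 2.9391 kWh/t
Stage 2 (832→119 µm, Wi₂=10.7): W₂ = 10·10.7·(0.091670 − 0.034669) = 6.0991 kWh/t
W = W₁ + W₂ = 2.9391 + 6.0991 = 9.0382 kWh/t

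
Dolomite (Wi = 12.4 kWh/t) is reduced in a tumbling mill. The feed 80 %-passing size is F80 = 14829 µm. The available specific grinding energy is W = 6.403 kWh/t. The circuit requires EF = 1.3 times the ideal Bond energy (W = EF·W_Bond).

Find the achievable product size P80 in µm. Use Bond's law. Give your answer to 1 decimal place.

P80 = 435.2 µm

W = 10 Wi (1/√P80 − 1/√F80)  [Bond]
W_Bond = W / EF = 6.403 / 1.3 = 4.9254 kWh/t
1/√P80 = 1/√F80 + W_Bond/(10·Wi)
  = 4.9254/(10·12.4) + 1/√14829 = 0.039721 + 0.008212 = 0.047933
P80 = (1/0.047933)² = 20.8626² = 435.25 µm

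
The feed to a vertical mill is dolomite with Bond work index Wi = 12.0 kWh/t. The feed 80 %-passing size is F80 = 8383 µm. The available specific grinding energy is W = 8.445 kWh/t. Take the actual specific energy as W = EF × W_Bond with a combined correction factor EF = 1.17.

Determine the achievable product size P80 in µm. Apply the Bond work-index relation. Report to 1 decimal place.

W = 10 Wi (P80^-0.5 − F80^-0.5)
W_Bond = W / EF = 8.445 / 1.17 = 7.2179 kWh/t
⇒ 1/√P80 = W_Bond/(10·Wi) + 1/√F80
  = 7.2179/(10·12.0) + 1/√8383 = 0.060150 + 0.010922 = 0.071072
P80 = (1/0.071072)² = 14.0703² = 197.97 µm

P80 = 198.0 µm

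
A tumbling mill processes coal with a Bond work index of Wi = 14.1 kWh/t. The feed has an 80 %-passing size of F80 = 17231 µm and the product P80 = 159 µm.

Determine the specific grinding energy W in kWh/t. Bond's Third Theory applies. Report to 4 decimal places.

W = 10.1079 kWh/t

W = 10·Wi·[P80^(−½) − F80^(−½)]
1/√159 = 0.079305;  1/√17231 = 0.007618
W = 10·14.1·(0.079305 − 0.007618) = 10.1079 kWh/t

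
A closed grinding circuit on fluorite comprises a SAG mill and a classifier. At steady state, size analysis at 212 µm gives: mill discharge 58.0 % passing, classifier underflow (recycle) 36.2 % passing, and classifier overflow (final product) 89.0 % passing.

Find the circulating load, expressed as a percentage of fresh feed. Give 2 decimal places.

Classifier node, passing 212 µm:
(1+r)·d = r·u + o ⇒ r = (o−d)/(d−u)
r = (89.0 − 58.0)/(58.0 − 36.2) = 31.0/21.8 = 1.4220
CL = 100·r = 142.20 %

CL = 142.20 %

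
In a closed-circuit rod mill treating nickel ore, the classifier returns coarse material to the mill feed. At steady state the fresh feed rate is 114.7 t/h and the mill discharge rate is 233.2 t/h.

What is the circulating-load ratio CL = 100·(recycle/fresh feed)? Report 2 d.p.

Steady state: M = F + R.
R = M − F = 233.2 − 114.7 = 118.5 t/h
CL = 100·R/F = 100·118.5/114.7 = 103.31 %

CL = 103.31 %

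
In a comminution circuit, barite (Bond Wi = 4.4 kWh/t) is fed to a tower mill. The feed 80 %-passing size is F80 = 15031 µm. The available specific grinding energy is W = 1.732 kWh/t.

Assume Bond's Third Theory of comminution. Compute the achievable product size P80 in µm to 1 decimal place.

W = 10 Wi (1/√P80 − 1/√F80)  [Bond]
P80^-0.5 = F80^-0.5 + W/(10 Wi)
  = 1.7320/(10·4.4) + 1/√15031 = 0.039364 + 0.008157 = 0.047520
P80 = (1/0.047520)² = 21.0437² = 442.84 µm

P80 = 442.8 µm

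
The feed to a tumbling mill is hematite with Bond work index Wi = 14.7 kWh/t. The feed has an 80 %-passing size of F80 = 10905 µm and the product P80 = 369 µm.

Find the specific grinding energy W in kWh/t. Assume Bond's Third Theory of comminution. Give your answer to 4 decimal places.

W = 6.2448 kWh/t

W = 10·Wi·[P80^(−½) − F80^(−½)]
1/√369 = 0.052058;  1/√10905 = 0.009576
W = 10·14.7·(0.052058 − 0.009576) = 6.2448 kWh/t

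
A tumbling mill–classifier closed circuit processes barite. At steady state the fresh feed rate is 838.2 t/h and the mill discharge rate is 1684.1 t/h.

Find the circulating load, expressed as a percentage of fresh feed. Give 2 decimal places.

CL = 100.92 %

M = F + R at steady state, so:
R = M − F = 1684.1 − 838.2 = 845.9 t/h
CL = 100·R/F = 100·845.9/838.2 = 100.92 %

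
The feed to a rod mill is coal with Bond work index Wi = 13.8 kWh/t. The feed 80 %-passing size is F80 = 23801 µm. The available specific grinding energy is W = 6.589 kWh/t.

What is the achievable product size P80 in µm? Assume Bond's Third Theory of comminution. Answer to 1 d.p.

P80 = 340.1 µm

W = 10 Wi (P80^-0.5 − F80^-0.5)
P80^(−½) = W/(10 Wi) + F80^(−½)
  = 6.5890/(10·13.8) + 1/√23801 = 0.047746 + 0.006482 = 0.054228
P80 = (1/0.054228)² = 18.4406² = 340.05 µm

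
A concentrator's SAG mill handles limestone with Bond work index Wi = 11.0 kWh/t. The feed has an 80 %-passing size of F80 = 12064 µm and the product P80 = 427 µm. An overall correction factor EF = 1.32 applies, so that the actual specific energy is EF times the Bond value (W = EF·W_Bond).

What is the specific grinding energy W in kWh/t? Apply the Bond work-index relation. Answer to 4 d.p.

W = 5.7048 kWh/t

W = 10 Wi / √P80 − 10 Wi / √F80
1/√427 = 0.048393;  1/√12064 = 0.009104
W = 10·11.0·(0.048393 − 0.009104) = 4.3218 kWh/t
W_actual = 1.32 × 4.3218 = 5.7048 kWh/t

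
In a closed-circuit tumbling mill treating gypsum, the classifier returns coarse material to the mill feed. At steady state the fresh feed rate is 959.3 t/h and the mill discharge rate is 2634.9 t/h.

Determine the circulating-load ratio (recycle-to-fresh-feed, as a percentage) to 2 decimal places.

M = F + R at steady state, so:
R = M − F = 2634.9 − 959.3 = 1675.6 t/h
CL = 100·R/F = 100·1675.6/959.3 = 174.67 %

CL = 174.67 %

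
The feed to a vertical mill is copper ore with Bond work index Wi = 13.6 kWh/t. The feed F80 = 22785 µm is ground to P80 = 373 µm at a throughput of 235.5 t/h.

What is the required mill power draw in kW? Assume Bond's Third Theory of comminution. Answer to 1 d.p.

W_Bond = 10·Wi·(1/√P₈₀ − 1/√F₈₀)
W = 10·13.6·(1/√373 − 1/√22785) = 10·13.6·(0.045153) = 6.1408 kWh/t
Power = W × throughput = 6.1408 kWh/t × 235.5 t/h = 1446.2 kW

P = 1446.2 kW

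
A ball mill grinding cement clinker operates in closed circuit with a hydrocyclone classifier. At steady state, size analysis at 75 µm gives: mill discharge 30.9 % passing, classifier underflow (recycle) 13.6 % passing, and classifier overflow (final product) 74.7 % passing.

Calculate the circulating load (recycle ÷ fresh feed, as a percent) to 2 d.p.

Classifier node, passing 75 µm:
r = (o − d)/(d − u)
r = (74.7 − 30.9)/(30.9 − 13.6) = 43.8/17.3 = 2.5318
CL = 100·r = 253.18 %

CL = 253.18 %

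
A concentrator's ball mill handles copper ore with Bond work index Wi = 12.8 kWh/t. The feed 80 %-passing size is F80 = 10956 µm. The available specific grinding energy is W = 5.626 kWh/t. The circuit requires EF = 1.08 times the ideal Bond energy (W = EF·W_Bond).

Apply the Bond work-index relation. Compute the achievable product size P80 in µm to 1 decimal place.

P80 = 396.0 µm

W = 10·Wi·[P80^(−½) − F80^(−½)]
W_Bond = W / EF = 5.626 / 1.08 = 5.2093 kWh/t
P80^-0.5 = F80^-0.5 + W_Bond/(10 Wi)
  = 5.2093/(10·12.8) + 1/√10956 = 0.040697 + 0.009554 = 0.050251
P80 = (1/0.050251)² = 19.9001² = 396.01 µm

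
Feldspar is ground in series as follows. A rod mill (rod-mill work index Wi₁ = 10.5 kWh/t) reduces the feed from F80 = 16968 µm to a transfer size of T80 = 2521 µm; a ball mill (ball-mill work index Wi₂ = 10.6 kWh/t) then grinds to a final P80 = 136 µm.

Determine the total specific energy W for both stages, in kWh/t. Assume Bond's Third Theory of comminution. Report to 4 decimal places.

W = 10 Wi (1/√P80 − 1/√F80)  [Bond]
Stage 1 (16968→2521 µm, Wi₁=10.5): W₁ = 10·10.5·(0.019917 − 0.007677) = 1.2852 kWh/t
Stage 2 (2521→136 µm, Wi₂=10.6): W₂ = 10·10.6·(0.085749 − 0.019917) = 6.9783 kWh/t
W = W₁ + W₂ = 1.2852 + 6.9783 = 8.2634 kWh/t

W = 8.2634 kWh/t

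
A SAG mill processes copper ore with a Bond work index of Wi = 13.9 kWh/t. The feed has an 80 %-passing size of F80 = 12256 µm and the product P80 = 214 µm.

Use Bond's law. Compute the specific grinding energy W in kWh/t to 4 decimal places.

W = 8.2463 kWh/t

W = 10 Wi (1/√P80 − 1/√F80)  [Bond]
1/√214 = 0.068359;  1/√12256 = 0.009033
W = 10·13.9·(0.068359 − 0.009033) = 8.2463 kWh/t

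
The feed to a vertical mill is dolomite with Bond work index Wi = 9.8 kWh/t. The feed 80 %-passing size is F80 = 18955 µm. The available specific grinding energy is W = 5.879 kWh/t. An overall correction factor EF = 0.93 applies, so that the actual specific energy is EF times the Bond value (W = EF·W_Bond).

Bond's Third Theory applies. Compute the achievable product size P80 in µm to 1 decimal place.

W = 10 Wi (P80^-0.5 − F80^-0.5)
W_Bond = W / EF = 5.879 / 0.93 = 6.3215 kWh/t
1/√P80 = 1/√F80 + W_Bond/(10·Wi)
  = 6.3215/(10·9.8) + 1/√18955 = 0.064505 + 0.007263 = 0.071769
P80 = (1/0.071769)² = 13.9337² = 194.15 µm

P80 = 194.1 µm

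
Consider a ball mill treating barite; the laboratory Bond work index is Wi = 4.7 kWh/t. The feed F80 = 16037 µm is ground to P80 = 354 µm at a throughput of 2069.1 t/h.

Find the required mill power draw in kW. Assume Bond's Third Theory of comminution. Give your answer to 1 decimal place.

P = 4400.7 kW

W_Bond = 10·Wi·(1/√P₈₀ − 1/√F₈₀)
W = 10·4.7·(1/√354 − 1/√16037) = 10·4.7·(0.045253) = 2.1269 kWh/t
P = W·T = 2.1269·2069.1 = 4400.7 kW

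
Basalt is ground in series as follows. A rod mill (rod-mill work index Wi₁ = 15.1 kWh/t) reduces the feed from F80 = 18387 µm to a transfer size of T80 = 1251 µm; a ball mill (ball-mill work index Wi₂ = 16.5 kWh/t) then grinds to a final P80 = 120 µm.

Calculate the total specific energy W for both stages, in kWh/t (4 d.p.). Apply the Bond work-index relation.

W = 13.5530 kWh/t

W = 10 Wi / √P80 − 10 Wi / √F80
Stage 1 (18387→1251 µm, Wi₁=15.1): W₁ = 10·15.1·(0.028273 − 0.007375) = 3.1556 kWh/t
Stage 2 (1251→120 µm, Wi₂=16.5): W₂ = 10·16.5·(0.091287 − 0.028273) = 10.3973 kWh/t
W = W₁ + W₂ = 3.1556 + 10.3973 = 13.5530 kWh/t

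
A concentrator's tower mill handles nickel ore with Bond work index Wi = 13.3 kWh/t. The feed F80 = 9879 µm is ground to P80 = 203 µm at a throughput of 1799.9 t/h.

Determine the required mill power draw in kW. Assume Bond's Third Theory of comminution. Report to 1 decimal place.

W = 10 Wi (P80^-0.5 − F80^-0.5)
W = 10·13.3·(1/√203 − 1/√9879) = 10·13.3·(0.060125) = 7.9966 kWh/t
Power = W × throughput = 7.9966 kWh/t × 1799.9 t/h = 14393.2 kW

P = 14393.2 kW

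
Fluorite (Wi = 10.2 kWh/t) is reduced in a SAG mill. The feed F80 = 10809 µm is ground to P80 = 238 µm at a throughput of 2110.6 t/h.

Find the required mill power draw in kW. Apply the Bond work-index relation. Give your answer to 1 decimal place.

W = 10 Wi (P80^-0.5 − F80^-0.5)
W = 10·10.2·(1/√238 − 1/√10809) = 10·10.2·(0.055202) = 5.6306 kWh/t
P_mill = W·ṁ = 5.6306·2110.6 = 11883.9 kW

P = 11883.9 kW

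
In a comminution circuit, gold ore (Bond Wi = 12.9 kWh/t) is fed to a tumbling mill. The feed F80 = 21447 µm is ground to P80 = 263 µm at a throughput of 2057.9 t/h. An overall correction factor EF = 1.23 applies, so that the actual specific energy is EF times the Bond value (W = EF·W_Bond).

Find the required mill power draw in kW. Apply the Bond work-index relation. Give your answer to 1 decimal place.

P = 17904.9 kW

W = 10·Wi·(P80^(-½) − F80^(-½))
W = 10·12.9·(1/√263 − 1/√21447) = 10·12.9·(0.054834) = 7.0736 kWh/t
W_actual = 1.23 × 7.0736 = 8.7006 kWh/t
P_mill = W·ṁ = 8.7006·2057.9 = 17904.9 kW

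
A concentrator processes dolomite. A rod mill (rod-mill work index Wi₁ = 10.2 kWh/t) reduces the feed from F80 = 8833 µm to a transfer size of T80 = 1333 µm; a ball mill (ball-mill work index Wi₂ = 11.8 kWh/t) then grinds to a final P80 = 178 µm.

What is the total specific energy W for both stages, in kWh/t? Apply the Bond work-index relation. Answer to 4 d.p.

W = 7.3210 kWh/t

W = 10 Wi / √P80 − 10 Wi / √F80
Stage 1 (8833→1333 µm, Wi₁=10.2): W₁ = 10·10.2·(0.027390 − 0.010640) = 1.7084 kWh/t
Stage 2 (1333→178 µm, Wi₂=11.8): W₂ = 10·11.8·(0.074953 − 0.027390) = 5.6125 kWh/t
W = W₁ + W₂ = 1.7084 + 5.6125 = 7.3210 kWh/t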